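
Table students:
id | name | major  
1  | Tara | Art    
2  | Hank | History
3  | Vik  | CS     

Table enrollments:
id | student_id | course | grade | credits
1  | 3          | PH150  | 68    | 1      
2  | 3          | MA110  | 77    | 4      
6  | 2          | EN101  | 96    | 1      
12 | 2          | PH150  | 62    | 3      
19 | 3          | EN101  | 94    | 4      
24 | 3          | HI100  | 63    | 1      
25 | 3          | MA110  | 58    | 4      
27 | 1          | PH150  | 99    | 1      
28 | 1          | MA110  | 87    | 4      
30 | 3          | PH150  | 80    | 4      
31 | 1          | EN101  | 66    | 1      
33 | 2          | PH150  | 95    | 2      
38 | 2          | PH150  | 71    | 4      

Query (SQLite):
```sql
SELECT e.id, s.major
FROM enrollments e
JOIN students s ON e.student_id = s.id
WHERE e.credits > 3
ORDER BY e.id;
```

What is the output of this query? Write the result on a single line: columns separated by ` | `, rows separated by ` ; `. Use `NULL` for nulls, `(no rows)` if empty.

2 | CS ; 19 | CS ; 25 | CS ; 28 | Art ; 30 | CS ; 38 | History

Each enrollments row matches the students row where student_id = students.id.
Then keep rows with e.credits > 3.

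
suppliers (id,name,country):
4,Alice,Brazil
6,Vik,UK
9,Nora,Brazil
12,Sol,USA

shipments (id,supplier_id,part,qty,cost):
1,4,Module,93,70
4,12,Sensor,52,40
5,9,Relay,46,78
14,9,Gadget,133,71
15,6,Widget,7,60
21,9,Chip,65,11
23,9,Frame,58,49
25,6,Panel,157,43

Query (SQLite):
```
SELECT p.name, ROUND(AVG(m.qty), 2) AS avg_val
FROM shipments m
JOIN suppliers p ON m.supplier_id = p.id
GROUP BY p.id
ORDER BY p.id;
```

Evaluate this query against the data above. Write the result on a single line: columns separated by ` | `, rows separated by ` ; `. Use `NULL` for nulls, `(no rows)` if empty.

Alice | 93 ; Vik | 82 ; Nora | 75.5 ; Sol | 52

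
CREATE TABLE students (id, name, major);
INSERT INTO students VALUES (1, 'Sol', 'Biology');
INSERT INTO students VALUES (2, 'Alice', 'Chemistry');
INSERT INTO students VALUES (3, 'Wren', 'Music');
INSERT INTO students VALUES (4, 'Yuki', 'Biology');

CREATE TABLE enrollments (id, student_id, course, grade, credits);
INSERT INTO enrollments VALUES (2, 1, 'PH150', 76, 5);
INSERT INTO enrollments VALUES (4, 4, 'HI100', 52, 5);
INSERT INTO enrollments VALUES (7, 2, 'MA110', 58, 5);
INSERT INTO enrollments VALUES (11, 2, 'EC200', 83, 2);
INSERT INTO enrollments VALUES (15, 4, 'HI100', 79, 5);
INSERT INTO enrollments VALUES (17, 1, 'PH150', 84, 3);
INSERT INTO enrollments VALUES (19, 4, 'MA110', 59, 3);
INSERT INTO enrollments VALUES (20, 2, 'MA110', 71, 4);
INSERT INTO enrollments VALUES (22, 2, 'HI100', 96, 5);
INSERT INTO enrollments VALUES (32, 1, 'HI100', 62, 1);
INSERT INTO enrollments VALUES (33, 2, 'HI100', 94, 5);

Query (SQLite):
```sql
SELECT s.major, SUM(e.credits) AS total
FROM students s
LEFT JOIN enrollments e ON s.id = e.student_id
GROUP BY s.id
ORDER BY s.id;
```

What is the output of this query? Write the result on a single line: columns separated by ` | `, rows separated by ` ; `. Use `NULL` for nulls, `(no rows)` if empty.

LEFT JOIN keeps every students row; unmatched ones get NULL for enrollments columns.
Group by students.id and compute SUM(e.credits). SUM over an all-NULL group is NULL.
  1: ids {2, 17, 32} → SUM(e.credits)=9
  2: ids {7, 11, 20, 22, 33} → SUM(e.credits)=21
  3: ids {—} → SUM(e.credits)=NULL
  4: ids {4, 15, 19} → SUM(e.credits)=13

Biology | 9 ; Chemistry | 21 ; Music | NULL ; Biology | 13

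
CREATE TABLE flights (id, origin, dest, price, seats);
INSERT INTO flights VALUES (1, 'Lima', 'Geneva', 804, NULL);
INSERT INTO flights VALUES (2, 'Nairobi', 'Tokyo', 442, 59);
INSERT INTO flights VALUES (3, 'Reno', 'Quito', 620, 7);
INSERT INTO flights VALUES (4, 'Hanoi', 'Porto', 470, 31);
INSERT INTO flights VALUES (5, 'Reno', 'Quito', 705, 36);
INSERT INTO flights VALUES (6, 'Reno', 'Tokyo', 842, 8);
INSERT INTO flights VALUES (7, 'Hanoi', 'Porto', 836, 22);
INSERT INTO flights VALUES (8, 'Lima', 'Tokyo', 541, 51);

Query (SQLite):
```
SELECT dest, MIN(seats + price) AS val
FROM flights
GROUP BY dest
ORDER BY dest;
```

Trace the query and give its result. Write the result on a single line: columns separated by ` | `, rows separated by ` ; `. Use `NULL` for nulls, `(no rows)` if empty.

Geneva | NULL ; Porto | 501 ; Quito | 627 ; Tokyo | 501

For each row compute seats + price.
Group by dest; take MIN of the expression per group.
  Geneva: ids {1} → MIN(seats + price)=NULL
  Porto: ids {4, 7} → MIN(seats + price)=501
  Quito: ids {3, 5} → MIN(seats + price)=627
  Tokyo: ids {2, 6, 8} → MIN(seats + price)=501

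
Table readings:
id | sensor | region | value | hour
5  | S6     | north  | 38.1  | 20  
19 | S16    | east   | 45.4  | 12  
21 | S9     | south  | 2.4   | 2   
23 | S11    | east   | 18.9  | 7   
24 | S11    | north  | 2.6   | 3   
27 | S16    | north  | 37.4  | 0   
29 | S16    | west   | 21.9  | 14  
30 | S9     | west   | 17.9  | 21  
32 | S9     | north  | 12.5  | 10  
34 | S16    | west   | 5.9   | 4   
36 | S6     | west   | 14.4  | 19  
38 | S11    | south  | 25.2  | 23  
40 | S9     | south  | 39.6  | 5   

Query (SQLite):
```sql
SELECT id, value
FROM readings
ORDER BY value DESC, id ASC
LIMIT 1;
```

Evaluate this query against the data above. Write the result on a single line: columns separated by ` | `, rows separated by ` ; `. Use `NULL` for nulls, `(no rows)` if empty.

19 | 45.4

Sort by value desc, tiebreak id asc: (45.4, id=19), (39.6, id=40), (38.1, id=5), (37.4, id=27) …. Take first 1.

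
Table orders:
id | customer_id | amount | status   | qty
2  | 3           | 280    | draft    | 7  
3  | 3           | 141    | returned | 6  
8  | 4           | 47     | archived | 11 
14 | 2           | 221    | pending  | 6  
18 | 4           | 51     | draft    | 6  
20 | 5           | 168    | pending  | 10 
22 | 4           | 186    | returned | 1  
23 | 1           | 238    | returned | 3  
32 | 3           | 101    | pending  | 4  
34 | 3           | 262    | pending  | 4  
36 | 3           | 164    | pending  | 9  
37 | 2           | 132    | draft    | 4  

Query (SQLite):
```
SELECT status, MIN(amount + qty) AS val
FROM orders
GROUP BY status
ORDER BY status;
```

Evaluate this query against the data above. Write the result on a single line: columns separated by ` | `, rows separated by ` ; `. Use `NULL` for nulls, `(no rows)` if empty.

archived | 58 ; draft | 57 ; pending | 105 ; returned | 147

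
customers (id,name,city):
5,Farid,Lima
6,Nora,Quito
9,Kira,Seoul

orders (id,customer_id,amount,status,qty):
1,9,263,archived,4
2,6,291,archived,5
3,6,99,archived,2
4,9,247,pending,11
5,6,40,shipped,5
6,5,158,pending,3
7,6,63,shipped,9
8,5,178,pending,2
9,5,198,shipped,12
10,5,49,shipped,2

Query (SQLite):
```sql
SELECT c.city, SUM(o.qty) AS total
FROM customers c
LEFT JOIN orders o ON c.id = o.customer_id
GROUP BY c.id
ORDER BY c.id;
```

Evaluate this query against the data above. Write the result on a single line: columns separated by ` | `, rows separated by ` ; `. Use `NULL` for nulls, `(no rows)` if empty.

LEFT JOIN keeps every customers row; unmatched ones get NULL for orders columns.
Group by customers.id and compute SUM(o.qty). SUM over an all-NULL group is NULL.
  5: ids {6, 8, 9, 10} → SUM(o.qty)=19
  6: ids {2, 3, 5, 7} → SUM(o.qty)=21
  9: ids {1, 4} → SUM(o.qty)=15

Lima | 19 ; Quito | 21 ; Seoul | 15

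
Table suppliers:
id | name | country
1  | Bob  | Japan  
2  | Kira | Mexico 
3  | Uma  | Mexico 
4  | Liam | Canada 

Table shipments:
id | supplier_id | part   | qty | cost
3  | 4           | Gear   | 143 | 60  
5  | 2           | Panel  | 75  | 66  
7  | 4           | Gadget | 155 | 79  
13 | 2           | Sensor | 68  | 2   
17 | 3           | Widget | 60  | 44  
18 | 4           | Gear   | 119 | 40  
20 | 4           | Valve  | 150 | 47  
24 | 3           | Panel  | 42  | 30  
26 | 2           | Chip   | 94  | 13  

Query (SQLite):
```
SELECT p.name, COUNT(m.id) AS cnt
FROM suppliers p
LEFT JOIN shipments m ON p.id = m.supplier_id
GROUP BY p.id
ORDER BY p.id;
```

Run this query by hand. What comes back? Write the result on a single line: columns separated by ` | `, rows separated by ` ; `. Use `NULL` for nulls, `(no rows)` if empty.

Bob | 0 ; Kira | 3 ; Uma | 2 ; Liam | 4

LEFT JOIN keeps every suppliers row; unmatched ones get NULL for shipments columns.
Group by suppliers.id and compute COUNT(m.id). COUNT(col) of an all-NULL group is 0.
  1: ids {—} → COUNT(m.id)=0
  2: ids {5, 13, 26} → COUNT(m.id)=3
  3: ids {17, 24} → COUNT(m.id)=2
  4: ids {3, 7, 18, 20} → COUNT(m.id)=4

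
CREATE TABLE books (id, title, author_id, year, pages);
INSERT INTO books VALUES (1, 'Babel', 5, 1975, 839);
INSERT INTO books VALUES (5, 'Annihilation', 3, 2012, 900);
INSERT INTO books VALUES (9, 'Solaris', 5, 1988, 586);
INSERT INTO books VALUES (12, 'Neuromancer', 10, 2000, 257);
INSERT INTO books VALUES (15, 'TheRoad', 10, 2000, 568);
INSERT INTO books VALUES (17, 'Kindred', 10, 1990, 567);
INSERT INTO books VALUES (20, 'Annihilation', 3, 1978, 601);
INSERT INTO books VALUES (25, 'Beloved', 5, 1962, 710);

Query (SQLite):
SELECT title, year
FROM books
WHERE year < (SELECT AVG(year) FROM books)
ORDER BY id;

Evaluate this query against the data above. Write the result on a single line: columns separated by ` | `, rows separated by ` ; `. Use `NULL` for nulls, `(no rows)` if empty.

Scalar subquery: AVG(year) over all books rows = 1988.125.
Keep rows where year < that value.

Babel | 1975 ; Solaris | 1988 ; Annihilation | 1978 ; Beloved | 1962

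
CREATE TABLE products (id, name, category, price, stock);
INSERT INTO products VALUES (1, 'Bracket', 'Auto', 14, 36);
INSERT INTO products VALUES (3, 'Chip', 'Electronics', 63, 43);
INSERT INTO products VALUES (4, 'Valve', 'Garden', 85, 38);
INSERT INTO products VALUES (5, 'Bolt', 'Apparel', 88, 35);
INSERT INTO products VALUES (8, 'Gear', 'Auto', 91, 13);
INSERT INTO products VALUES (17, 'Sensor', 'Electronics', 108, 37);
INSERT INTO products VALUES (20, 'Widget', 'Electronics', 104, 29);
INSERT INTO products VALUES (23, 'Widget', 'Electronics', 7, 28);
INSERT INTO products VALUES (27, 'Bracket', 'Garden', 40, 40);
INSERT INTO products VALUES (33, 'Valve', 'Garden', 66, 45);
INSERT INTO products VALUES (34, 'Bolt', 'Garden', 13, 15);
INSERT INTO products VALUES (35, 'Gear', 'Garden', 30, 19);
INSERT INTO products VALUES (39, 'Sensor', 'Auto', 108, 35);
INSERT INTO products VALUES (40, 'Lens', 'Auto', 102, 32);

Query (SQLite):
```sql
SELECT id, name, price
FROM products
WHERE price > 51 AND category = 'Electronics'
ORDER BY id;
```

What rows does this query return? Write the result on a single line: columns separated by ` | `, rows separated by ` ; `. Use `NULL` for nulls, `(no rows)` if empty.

price > 51: ids {3, 4, 5, 8, 17, 20, 33, 39, 40}
category = 'Electronics': ids {3, 17, 20, 23}
Combine with AND.

3 | Chip | 63 ; 17 | Sensor | 108 ; 20 | Widget | 104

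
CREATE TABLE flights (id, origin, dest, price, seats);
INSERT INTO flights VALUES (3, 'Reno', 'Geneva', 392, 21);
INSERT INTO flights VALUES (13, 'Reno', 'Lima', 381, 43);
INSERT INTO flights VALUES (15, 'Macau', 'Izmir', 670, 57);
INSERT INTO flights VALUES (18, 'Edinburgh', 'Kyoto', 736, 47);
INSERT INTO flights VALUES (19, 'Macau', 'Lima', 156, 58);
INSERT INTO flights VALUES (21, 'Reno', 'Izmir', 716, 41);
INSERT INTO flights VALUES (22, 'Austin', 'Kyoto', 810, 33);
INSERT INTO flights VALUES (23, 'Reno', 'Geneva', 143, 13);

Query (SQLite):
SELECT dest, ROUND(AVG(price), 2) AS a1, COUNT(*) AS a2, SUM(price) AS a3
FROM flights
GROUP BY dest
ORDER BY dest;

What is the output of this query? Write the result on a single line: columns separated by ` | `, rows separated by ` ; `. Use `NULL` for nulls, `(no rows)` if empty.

Geneva | 267.5 | 2 | 535 ; Izmir | 693 | 2 | 1386 ; Kyoto | 773 | 2 | 1546 ; Lima | 268.5 | 2 | 537

Group flights by dest.
Per group compute: ROUND(AVG(price), 2), COUNT(*), SUM(price).
  Geneva: ids {3, 23} → ROUND(AVG(price), 2)=267.5, COUNT(*)=2, SUM(price)=535
  Izmir: ids {15, 21} → ROUND(AVG(price), 2)=693, COUNT(*)=2, SUM(price)=1386
  Kyoto: ids {18, 22} → ROUND(AVG(price), 2)=773, COUNT(*)=2, SUM(price)=1546
  Lima: ids {13, 19} → ROUND(AVG(price), 2)=268.5, COUNT(*)=2, SUM(price)=537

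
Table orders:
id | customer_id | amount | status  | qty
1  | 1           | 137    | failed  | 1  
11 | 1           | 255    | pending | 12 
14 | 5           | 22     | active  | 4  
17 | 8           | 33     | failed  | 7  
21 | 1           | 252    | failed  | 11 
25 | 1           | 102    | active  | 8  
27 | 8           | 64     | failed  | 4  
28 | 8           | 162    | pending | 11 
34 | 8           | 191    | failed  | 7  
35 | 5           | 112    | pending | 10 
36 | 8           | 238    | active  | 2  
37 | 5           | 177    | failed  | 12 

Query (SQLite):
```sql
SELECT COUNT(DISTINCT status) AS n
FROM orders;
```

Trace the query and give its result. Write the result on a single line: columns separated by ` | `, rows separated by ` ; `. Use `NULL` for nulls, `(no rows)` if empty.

3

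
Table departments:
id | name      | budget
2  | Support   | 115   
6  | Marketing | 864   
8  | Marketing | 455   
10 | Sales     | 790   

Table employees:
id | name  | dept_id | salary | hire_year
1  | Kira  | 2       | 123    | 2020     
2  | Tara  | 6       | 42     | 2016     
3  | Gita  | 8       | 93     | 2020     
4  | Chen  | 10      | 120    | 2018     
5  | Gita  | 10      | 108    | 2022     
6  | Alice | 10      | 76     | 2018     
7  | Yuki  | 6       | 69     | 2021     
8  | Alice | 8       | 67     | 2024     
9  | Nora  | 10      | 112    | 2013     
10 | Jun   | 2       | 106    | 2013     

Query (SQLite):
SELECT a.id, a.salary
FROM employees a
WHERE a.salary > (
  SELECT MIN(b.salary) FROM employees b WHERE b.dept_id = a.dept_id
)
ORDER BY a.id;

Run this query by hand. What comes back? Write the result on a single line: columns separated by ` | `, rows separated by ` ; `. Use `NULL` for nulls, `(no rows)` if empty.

1 | 123 ; 3 | 93 ; 4 | 120 ; 5 | 108 ; 7 | 69 ; 9 | 112

For each employees row a, compute MIN(salary) over rows sharing a.dept_id.
Keep row a if a.salary > that per-group MIN.
  dept_id=2: MIN(salary) = 106
  dept_id=6: MIN(salary) = 42
  dept_id=8: MIN(salary) = 67
  dept_id=10: MIN(salary) = 76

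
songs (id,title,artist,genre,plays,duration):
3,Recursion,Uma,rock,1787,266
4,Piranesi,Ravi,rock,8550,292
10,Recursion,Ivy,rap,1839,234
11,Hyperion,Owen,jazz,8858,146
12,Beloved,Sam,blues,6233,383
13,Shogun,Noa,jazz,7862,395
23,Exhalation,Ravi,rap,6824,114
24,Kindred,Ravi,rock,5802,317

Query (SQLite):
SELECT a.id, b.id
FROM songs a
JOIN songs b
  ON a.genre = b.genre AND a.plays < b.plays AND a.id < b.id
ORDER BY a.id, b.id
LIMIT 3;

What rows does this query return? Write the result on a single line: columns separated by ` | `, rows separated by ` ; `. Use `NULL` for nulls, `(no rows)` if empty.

Pairs (a,b) with same genre, a.plays < b.plays, a.id < b.id.
genre groups: blues:{12} jazz:{11,13} rap:{10,23} rock:{3,4,24}
Ordered by (a.id, b.id); first 3.

3 | 4 ; 3 | 24 ; 10 | 23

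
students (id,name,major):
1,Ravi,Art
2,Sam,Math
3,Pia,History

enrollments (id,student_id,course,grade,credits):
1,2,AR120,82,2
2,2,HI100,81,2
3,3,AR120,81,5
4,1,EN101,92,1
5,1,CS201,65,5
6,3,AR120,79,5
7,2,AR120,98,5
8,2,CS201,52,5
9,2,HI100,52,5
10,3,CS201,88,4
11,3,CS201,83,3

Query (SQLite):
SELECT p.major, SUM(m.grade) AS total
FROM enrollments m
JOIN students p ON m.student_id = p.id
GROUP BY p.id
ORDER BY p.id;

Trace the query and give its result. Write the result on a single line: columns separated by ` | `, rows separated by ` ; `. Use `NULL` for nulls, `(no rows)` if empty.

Art | 157 ; Math | 365 ; History | 331

Join each enrollments row to its students via student_id.
Group joined rows by students.id; compute SUM(m.grade) per group.
  1: ids {4, 5} → SUM(m.grade)=157
  2: ids {1, 2, 7, 8, 9} → SUM(m.grade)=365
  3: ids {3, 6, 10, 11} → SUM(m.grade)=331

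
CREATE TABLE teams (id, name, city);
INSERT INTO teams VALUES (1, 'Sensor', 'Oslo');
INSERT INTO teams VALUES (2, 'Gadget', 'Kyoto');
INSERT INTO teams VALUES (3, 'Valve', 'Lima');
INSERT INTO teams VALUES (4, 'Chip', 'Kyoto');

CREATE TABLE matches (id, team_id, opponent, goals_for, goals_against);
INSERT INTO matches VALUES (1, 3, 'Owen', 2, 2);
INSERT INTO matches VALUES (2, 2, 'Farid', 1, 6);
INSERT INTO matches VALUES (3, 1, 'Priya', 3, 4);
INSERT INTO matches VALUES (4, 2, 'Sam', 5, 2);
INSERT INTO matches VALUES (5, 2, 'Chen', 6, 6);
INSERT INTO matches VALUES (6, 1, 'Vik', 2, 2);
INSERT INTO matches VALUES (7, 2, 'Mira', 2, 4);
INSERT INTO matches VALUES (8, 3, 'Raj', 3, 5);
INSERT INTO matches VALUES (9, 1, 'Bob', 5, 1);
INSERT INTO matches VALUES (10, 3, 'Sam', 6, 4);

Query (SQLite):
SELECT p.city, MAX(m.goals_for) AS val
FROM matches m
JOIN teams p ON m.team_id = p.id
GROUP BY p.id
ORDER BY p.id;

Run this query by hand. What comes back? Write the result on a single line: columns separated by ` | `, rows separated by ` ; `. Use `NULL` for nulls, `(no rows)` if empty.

Oslo | 5 ; Kyoto | 6 ; Lima | 6

Join each matches row to its teams via team_id.
Group joined rows by teams.id; compute MAX(m.goals_for) per group.
  1: ids {3, 6, 9} → MAX(m.goals_for)=5
  2: ids {2, 4, 5, 7} → MAX(m.goals_for)=6
  3: ids {1, 8, 10} → MAX(m.goals_for)=6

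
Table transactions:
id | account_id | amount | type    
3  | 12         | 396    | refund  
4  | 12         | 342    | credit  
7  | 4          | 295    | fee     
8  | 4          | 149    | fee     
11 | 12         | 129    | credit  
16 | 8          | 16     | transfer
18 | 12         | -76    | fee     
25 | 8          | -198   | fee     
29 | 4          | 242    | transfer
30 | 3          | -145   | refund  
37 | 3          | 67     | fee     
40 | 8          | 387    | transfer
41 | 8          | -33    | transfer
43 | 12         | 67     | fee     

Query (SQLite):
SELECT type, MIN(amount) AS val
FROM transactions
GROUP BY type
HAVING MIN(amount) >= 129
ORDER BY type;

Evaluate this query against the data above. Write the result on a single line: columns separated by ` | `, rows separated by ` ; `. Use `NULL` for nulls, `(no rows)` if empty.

credit | 129

Partition transactions by type; compute MIN(amount) within each group.
HAVING: keep groups where MIN(amount) >= 129.
  credit: ids {4, 11} → MIN(amount)=129
  fee: ids {7, 8, 18, 25, 37, 43} → MIN(amount)=-198
  refund: ids {3, 30} → MIN(amount)=-145
  transfer: ids {16, 29, 40, 41} → MIN(amount)=-33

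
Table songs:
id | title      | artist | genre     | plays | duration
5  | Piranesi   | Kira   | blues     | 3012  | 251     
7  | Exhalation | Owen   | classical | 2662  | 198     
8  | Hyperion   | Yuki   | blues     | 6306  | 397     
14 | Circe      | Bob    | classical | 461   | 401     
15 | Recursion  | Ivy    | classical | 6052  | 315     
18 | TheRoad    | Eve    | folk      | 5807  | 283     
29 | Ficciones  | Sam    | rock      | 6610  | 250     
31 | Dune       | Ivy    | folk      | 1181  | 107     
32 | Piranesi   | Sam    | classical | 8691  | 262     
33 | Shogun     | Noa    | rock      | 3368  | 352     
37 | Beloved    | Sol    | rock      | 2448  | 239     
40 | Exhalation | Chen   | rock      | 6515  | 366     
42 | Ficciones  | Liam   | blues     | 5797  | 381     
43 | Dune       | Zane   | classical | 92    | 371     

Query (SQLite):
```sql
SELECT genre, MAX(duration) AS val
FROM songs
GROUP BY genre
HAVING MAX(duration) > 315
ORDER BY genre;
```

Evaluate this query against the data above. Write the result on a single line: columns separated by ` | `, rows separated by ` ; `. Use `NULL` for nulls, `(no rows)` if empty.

Partition songs by genre; compute MAX(duration) within each group.
HAVING: keep groups where MAX(duration) > 315.
  blues: ids {5, 8, 42} → MAX(duration)=397
  classical: ids {7, 14, 15, 32, 43} → MAX(duration)=401
  folk: ids {18, 31} → MAX(duration)=283
  rock: ids {29, 33, 37, 40} → MAX(duration)=366

blues | 397 ; classical | 401 ; rock | 366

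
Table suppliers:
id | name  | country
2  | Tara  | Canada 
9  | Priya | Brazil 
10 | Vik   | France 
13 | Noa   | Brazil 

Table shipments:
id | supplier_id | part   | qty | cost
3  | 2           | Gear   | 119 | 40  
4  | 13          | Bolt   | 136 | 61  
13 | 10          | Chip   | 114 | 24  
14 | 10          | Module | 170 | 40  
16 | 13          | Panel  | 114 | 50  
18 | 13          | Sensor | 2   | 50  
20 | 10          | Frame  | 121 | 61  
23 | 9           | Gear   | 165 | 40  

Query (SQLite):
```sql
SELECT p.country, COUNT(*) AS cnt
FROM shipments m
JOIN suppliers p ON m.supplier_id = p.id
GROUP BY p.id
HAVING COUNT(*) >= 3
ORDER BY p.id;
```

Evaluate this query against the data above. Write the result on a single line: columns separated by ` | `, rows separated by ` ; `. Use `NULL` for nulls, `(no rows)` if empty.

France | 3 ; Brazil | 3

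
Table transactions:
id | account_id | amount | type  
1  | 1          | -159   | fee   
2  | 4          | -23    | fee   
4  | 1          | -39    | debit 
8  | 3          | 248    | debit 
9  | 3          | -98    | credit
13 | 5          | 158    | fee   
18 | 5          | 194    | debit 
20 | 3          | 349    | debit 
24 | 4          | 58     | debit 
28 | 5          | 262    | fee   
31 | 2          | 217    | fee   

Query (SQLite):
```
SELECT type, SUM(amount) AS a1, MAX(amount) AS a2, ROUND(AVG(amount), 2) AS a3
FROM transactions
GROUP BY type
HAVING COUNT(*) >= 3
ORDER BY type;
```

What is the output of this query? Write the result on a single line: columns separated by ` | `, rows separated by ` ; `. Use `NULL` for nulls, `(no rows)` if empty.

Group transactions by type.
Per group compute: SUM(amount), MAX(amount), ROUND(AVG(amount), 2).
HAVING: drop groups with fewer than 3 rows.
  credit: ids {9} → SUM(amount)=-98, MAX(amount)=-98, ROUND(AVG(amount), 2)=-98
  debit: ids {4, 8, 18, 20, 24} → SUM(amount)=810, MAX(amount)=349, ROUND(AVG(amount), 2)=162
  fee: ids {1, 2, 13, 28, 31} → SUM(amount)=455, MAX(amount)=262, ROUND(AVG(amount), 2)=91

debit | 810 | 349 | 162 ; fee | 455 | 262 | 91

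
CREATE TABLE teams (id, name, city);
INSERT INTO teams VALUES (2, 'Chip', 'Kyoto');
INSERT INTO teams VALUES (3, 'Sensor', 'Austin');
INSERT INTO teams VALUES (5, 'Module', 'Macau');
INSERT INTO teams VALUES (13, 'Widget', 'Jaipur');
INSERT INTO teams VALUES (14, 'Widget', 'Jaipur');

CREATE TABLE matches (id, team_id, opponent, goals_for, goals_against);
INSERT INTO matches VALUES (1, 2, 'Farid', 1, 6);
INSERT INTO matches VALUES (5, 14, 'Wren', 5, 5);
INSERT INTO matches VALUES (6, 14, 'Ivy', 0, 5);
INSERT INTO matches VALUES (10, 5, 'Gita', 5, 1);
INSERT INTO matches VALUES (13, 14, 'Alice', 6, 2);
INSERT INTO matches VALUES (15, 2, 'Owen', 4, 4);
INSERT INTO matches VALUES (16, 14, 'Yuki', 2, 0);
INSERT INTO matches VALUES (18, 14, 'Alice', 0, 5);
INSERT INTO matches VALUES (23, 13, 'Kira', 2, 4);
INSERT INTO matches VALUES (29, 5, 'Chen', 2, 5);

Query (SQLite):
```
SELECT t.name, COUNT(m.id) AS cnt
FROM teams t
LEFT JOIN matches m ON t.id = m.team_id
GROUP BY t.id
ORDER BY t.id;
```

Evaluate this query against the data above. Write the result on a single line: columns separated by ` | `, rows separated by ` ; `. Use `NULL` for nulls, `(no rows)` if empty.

Chip | 2 ; Sensor | 0 ; Module | 2 ; Widget | 1 ; Widget | 5

LEFT JOIN keeps every teams row; unmatched ones get NULL for matches columns.
Group by teams.id and compute COUNT(m.id). COUNT(col) of an all-NULL group is 0.
  2: ids {1, 15} → COUNT(m.id)=2
  3: ids {—} → COUNT(m.id)=0
  5: ids {10, 29} → COUNT(m.id)=2
  13: ids {23} → COUNT(m.id)=1
  14: ids {5, 6, 13, 16, 18} → COUNT(m.id)=5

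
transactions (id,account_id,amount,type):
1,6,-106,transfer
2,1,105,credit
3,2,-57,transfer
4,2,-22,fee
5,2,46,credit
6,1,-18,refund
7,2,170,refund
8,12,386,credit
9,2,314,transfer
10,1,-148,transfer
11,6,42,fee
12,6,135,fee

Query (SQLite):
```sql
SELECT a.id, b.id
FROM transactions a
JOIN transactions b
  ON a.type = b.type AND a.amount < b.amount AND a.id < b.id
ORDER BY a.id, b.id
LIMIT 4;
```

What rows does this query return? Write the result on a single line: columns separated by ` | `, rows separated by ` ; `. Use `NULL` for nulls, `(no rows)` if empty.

Pairs (a,b) with same type, a.amount < b.amount, a.id < b.id.
type groups: credit:{2,5,8} fee:{4,11,12} refund:{6,7} transfer:{1,3,9,10}
Ordered by (a.id, b.id); first 4.

1 | 3 ; 1 | 9 ; 2 | 8 ; 3 | 9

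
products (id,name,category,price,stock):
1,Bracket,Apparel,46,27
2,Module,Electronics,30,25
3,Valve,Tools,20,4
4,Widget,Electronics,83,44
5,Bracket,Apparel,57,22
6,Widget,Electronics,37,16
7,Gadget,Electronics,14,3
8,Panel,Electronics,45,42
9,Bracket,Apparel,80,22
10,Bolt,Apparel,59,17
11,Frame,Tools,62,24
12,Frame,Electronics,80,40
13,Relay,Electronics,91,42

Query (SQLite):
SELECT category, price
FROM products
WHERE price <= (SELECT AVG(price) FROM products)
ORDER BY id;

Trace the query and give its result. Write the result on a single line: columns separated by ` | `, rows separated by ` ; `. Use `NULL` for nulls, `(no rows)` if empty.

Apparel | 46 ; Electronics | 30 ; Tools | 20 ; Electronics | 37 ; Electronics | 14 ; Electronics | 45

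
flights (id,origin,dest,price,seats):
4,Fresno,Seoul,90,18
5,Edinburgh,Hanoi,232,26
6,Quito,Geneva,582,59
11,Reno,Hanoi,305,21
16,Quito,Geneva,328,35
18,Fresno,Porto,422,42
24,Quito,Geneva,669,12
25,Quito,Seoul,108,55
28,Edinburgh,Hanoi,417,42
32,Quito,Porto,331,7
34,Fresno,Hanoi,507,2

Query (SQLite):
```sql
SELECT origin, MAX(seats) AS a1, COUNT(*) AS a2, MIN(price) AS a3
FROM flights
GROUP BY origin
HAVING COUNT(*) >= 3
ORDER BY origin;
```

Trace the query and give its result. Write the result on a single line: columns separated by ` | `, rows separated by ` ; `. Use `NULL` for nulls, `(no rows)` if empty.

Fresno | 42 | 3 | 90 ; Quito | 59 | 5 | 108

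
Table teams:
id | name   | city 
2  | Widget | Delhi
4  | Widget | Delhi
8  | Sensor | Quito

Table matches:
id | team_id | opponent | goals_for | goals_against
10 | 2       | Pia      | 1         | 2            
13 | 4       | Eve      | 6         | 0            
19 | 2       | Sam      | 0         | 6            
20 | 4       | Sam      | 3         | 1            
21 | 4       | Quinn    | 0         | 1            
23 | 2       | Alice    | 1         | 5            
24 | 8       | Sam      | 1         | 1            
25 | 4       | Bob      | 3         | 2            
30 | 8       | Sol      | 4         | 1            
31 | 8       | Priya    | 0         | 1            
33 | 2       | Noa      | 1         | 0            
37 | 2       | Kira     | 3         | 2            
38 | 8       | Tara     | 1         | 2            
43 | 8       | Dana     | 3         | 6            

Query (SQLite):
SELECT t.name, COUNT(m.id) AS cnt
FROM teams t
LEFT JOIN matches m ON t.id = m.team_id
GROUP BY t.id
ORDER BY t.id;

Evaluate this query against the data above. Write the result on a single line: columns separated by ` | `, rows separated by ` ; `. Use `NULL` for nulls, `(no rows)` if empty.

LEFT JOIN keeps every teams row; unmatched ones get NULL for matches columns.
Group by teams.id and compute COUNT(m.id). COUNT(col) of an all-NULL group is 0.
  2: ids {10, 19, 23, 33, 37} → COUNT(m.id)=5
  4: ids {13, 20, 21, 25} → COUNT(m.id)=4
  8: ids {24, 30, 31, 38, 43} → COUNT(m.id)=5

Widget | 5 ; Widget | 4 ; Sensor | 5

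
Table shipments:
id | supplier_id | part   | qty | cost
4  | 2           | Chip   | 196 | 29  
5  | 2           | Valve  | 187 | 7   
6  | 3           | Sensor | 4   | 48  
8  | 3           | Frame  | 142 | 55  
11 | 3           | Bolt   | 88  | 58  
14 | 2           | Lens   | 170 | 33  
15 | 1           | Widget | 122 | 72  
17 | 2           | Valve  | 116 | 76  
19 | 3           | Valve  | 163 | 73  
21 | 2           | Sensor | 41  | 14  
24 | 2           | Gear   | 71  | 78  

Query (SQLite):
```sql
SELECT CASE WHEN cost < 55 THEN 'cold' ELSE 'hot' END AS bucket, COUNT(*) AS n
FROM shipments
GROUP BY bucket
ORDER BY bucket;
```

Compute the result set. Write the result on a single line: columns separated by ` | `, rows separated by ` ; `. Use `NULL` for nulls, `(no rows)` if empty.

Bucket rows by cost < 55 → 'cold' else 'hot'; count each bucket.

cold | 5 ; hot | 6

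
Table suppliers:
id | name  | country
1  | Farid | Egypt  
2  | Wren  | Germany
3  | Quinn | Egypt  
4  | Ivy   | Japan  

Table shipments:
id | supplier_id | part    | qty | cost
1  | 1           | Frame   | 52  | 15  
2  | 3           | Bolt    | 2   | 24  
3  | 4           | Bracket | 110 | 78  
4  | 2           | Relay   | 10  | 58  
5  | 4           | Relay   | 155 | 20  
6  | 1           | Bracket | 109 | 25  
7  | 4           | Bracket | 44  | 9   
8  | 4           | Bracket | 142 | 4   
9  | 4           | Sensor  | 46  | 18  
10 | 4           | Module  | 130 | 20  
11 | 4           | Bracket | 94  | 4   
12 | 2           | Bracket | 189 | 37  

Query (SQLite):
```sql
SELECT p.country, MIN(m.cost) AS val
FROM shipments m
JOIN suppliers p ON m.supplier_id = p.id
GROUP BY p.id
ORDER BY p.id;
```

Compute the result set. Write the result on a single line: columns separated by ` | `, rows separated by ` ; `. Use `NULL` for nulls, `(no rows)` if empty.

Egypt | 15 ; Germany | 37 ; Egypt | 24 ; Japan | 4

Join each shipments row to its suppliers via supplier_id.
Group joined rows by suppliers.id; compute MIN(m.cost) per group.
  1: ids {1, 6} → MIN(m.cost)=15
  2: ids {4, 12} → MIN(m.cost)=37
  3: ids {2} → MIN(m.cost)=24
  4: ids {3, 5, 7, 8, 9, 10, 11} → MIN(m.cost)=4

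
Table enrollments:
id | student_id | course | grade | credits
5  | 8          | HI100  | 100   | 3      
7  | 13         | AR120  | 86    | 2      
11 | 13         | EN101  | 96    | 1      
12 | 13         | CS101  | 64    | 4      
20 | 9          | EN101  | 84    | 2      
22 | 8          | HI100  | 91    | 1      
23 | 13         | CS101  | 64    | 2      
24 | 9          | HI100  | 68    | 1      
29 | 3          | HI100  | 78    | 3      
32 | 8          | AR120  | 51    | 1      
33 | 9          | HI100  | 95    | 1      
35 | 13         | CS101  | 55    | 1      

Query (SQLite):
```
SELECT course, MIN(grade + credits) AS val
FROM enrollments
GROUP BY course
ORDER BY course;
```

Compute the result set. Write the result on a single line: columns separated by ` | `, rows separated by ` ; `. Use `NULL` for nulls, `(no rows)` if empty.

For each row compute grade + credits.
Group by course; take MIN of the expression per group.
  AR120: ids {7, 32} → MIN(grade + credits)=52
  CS101: ids {12, 23, 35} → MIN(grade + credits)=56
  EN101: ids {11, 20} → MIN(grade + credits)=86
  HI100: ids {5, 22, 24, 29, 33} → MIN(grade + credits)=69

AR120 | 52 ; CS101 | 56 ; EN101 | 86 ; HI100 | 69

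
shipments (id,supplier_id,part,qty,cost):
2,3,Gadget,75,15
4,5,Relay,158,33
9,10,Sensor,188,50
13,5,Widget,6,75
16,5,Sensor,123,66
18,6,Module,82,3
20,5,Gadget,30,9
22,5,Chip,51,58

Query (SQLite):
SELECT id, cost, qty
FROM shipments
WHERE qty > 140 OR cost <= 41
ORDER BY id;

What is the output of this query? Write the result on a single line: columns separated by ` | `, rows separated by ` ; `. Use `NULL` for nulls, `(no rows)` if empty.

qty > 140: ids {4, 9}
cost <= 41: ids {2, 4, 18, 20}
Combine with OR.

2 | 15 | 75 ; 4 | 33 | 158 ; 9 | 50 | 188 ; 18 | 3 | 82 ; 20 | 9 | 30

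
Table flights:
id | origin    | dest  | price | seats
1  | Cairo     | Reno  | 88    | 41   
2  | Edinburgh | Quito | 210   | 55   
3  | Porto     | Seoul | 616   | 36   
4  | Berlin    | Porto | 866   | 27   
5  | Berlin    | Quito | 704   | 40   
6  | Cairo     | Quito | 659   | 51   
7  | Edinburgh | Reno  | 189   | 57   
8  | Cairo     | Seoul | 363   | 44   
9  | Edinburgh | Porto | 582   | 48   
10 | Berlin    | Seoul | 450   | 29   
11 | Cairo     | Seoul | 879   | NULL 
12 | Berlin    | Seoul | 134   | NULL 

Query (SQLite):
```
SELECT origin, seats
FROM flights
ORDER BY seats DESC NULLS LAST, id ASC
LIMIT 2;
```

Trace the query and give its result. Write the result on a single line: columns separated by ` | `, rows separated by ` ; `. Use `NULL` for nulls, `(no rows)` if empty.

Sort by seats desc, tiebreak id asc: (57, id=7), (55, id=2), (51, id=6), (48, id=9), (44, id=8) …. Take first 2.
NULLS LAST: NULL seats rows go after all non-NULL rows (among themselves ordered by id asc).

Edinburgh | 57 ; Edinburgh | 55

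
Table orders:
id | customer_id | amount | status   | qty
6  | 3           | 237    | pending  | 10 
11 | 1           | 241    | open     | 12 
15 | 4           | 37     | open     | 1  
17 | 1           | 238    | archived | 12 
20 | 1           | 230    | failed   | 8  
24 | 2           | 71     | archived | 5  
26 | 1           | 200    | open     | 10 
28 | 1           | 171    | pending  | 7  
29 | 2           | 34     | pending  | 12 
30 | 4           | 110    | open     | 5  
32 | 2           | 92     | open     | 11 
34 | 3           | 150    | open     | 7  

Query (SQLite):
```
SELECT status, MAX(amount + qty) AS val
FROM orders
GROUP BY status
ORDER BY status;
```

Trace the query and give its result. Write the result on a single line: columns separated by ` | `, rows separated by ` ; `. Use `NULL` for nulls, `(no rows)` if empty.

For each row compute amount + qty.
Group by status; take MAX of the expression per group.
  archived: ids {17, 24} → MAX(amount + qty)=250
  failed: ids {20} → MAX(amount + qty)=238
  open: ids {11, 15, 26, 30, 32, 34} → MAX(amount + qty)=253
  pending: ids {6, 28, 29} → MAX(amount + qty)=247

archived | 250 ; failed | 238 ; open | 253 ; pending | 247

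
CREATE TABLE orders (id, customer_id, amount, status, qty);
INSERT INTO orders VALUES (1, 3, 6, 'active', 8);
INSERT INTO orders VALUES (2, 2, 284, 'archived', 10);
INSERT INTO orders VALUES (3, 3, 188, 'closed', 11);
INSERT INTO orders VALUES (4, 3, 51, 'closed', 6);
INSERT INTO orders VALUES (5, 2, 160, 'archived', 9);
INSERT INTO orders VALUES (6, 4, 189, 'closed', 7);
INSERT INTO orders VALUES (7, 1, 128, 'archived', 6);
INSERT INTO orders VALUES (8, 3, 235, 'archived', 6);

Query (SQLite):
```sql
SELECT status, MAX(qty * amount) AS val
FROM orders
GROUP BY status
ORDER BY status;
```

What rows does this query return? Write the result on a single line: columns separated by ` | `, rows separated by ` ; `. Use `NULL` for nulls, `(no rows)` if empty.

active | 48 ; archived | 2840 ; closed | 2068

For each row compute qty * amount.
Group by status; take MAX of the expression per group.
  active: ids {1} → MAX(qty * amount)=48
  archived: ids {2, 5, 7, 8} → MAX(qty * amount)=2840
  closed: ids {3, 4, 6} → MAX(qty * amount)=2068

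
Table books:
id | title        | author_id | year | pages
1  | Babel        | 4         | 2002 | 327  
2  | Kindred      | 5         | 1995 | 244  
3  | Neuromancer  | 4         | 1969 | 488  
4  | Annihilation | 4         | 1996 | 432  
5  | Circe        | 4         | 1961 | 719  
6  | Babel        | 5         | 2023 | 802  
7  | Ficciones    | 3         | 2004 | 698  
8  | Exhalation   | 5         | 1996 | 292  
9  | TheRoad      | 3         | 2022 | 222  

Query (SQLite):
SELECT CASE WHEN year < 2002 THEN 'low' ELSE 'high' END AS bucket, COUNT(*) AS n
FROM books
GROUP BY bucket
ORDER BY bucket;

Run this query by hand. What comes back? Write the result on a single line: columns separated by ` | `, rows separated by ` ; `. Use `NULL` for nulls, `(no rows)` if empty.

high | 4 ; low | 5

Bucket rows by year < 2002 → 'low' else 'high'; count each bucket.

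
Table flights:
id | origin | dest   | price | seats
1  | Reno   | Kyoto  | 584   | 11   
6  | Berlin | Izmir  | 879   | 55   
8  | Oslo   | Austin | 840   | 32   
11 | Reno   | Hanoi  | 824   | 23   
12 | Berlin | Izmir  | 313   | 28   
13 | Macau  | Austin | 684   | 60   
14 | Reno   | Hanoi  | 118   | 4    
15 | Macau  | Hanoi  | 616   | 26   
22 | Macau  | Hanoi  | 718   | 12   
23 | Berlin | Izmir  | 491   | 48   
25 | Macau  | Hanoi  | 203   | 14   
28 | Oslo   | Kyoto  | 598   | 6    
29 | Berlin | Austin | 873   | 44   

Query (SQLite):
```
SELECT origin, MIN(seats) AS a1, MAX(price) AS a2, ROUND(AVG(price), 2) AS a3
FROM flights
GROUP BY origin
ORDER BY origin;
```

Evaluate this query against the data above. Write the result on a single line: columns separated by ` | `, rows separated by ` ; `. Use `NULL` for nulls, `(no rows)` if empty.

Berlin | 28 | 879 | 639 ; Macau | 12 | 718 | 555.25 ; Oslo | 6 | 840 | 719 ; Reno | 4 | 824 | 508.67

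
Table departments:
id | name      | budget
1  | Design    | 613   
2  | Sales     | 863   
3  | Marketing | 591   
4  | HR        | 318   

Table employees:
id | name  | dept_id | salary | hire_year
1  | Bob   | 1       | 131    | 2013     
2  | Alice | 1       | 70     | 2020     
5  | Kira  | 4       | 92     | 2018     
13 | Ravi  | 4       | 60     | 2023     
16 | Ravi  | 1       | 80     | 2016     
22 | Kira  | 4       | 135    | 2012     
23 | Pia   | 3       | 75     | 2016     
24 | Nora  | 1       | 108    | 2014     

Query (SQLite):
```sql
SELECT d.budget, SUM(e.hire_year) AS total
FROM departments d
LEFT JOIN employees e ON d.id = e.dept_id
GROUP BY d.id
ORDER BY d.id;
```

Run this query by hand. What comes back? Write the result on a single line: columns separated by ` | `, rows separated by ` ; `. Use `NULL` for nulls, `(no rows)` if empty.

LEFT JOIN keeps every departments row; unmatched ones get NULL for employees columns.
Group by departments.id and compute SUM(e.hire_year). SUM over an all-NULL group is NULL.
  1: ids {1, 2, 16, 24} → SUM(e.hire_year)=8063
  2: ids {—} → SUM(e.hire_year)=NULL
  3: ids {23} → SUM(e.hire_year)=2016
  4: ids {5, 13, 22} → SUM(e.hire_year)=6053

613 | 8063 ; 863 | NULL ; 591 | 2016 ; 318 | 6053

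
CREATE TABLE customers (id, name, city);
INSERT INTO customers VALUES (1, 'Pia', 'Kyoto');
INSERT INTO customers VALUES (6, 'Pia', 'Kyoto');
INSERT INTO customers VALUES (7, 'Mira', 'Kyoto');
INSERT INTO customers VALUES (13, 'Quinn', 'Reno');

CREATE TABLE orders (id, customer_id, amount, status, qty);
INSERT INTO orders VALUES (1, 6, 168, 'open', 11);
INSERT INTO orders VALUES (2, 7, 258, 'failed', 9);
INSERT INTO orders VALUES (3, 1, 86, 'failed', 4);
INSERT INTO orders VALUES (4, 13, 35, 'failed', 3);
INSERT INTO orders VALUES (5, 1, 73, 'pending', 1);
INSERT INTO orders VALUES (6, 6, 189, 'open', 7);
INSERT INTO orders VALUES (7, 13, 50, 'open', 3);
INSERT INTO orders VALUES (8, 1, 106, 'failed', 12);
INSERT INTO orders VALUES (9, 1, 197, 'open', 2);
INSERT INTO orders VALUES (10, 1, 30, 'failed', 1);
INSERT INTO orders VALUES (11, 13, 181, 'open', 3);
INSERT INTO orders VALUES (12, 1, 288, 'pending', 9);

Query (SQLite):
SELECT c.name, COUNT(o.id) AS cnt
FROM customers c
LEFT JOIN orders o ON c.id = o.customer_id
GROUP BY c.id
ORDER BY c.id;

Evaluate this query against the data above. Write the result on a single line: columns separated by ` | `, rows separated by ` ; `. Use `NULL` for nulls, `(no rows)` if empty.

Pia | 6 ; Pia | 2 ; Mira | 1 ; Quinn | 3

LEFT JOIN keeps every customers row; unmatched ones get NULL for orders columns.
Group by customers.id and compute COUNT(o.id). COUNT(col) of an all-NULL group is 0.
  1: ids {3, 5, 8, 9, 10, 12} → COUNT(o.id)=6
  6: ids {1, 6} → COUNT(o.id)=2
  7: ids {2} → COUNT(o.id)=1
  13: ids {4, 7, 11} → COUNT(o.id)=3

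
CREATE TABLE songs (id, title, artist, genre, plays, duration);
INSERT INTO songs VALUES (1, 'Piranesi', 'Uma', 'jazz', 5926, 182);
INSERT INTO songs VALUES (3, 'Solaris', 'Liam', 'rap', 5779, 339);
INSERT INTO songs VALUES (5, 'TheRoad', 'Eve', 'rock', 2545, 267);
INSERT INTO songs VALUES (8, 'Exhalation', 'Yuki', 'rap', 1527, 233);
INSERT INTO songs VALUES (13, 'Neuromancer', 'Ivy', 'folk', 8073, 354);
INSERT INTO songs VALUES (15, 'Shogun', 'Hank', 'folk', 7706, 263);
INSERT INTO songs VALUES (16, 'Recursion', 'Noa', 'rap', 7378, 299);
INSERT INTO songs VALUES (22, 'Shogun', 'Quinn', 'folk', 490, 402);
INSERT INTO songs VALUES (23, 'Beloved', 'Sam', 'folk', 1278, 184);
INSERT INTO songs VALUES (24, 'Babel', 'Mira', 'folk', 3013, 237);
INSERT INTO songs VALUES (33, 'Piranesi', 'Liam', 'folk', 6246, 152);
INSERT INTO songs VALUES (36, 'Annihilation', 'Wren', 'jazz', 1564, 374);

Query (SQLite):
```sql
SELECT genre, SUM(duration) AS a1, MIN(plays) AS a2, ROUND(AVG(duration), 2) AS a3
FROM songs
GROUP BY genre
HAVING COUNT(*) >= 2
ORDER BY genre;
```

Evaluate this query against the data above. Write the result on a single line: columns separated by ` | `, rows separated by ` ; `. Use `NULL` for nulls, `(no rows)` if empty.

Group songs by genre.
Per group compute: SUM(duration), MIN(plays), ROUND(AVG(duration), 2).
HAVING: drop groups with fewer than 2 rows.
  folk: ids {13, 15, 22, 23, 24, 33} → SUM(duration)=1592, MIN(plays)=490, ROUND(AVG(duration), 2)=265.33
  jazz: ids {1, 36} → SUM(duration)=556, MIN(plays)=1564, ROUND(AVG(duration), 2)=278
  rap: ids {3, 8, 16} → SUM(duration)=871, MIN(plays)=1527, ROUND(AVG(duration), 2)=290.33
  rock: ids {5} → SUM(duration)=267, MIN(plays)=2545, ROUND(AVG(duration), 2)=267

folk | 1592 | 490 | 265.33 ; jazz | 556 | 1564 | 278 ; rap | 871 | 1527 | 290.33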